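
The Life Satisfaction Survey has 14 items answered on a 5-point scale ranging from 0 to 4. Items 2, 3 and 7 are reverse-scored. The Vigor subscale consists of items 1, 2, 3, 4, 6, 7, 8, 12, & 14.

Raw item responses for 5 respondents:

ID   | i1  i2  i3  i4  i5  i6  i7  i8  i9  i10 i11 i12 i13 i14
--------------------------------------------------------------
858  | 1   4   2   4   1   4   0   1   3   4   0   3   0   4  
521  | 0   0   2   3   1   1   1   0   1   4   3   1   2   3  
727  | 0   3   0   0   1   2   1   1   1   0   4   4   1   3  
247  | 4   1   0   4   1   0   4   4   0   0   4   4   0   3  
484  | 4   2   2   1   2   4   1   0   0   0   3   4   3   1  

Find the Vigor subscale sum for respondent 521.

Respondent 521 raw: 0, 0, 2, 3, 1, 1, 1, 0, 1, 4, 3, 1, 2, 3.
Vigor items: 1, 2, 3, 4, 6, 7, 8, 12, 14.
Reverse-coded (on a 0–4 scale, reversed = 4 − raw):
  item 1: 0
  item 2: 4 − 0 = 4
  item 3: 4 − 2 = 2
  item 4: 3
  item 6: 1
  item 7: 4 − 1 = 3
  item 8: 0
  item 12: 1
  item 14: 3
Sum = 0 + 4 + 2 + 3 + 1 + 3 + 0 + 1 + 3 = 17

17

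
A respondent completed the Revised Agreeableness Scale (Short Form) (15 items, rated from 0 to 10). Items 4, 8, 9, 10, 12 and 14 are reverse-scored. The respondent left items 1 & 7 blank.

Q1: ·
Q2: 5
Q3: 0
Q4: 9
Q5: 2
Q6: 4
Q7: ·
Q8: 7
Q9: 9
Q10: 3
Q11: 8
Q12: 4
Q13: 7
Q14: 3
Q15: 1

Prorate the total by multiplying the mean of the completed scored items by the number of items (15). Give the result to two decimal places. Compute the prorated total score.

Reverse-coded (reverse-coded value = 10 − response):
  item 4: 10 − 9 = 1
  item 8: 10 − 7 = 3
  item 9: 10 − 9 = 1
  item 10: 10 − 3 = 7
  item 12: 10 − 4 = 6
  item 14: 10 − 3 = 7
Completed scored items (13 of 15): 5, 0, 1, 2, 4, 3, 1, 7, 8, 6, 7, 7, 1; sum = 52.
Person mean = 52 / 13 ≈ 4.0000
Prorated total = (52 / 13) × 15 = 60.00 (to 2 dp)

60.00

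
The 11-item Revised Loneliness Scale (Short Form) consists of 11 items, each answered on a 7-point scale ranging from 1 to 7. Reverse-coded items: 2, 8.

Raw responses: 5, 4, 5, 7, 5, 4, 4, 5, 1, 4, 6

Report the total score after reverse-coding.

48

Raw sum = 50. Reverse-coded items: 2, 8; their raw sum = 9.
Each reversal replaces raw with 8 − raw, changing the total by 8 − 2·raw per item.
Total = 50 + 2·8 − 2·9 = 50 + 16 − 18 = 48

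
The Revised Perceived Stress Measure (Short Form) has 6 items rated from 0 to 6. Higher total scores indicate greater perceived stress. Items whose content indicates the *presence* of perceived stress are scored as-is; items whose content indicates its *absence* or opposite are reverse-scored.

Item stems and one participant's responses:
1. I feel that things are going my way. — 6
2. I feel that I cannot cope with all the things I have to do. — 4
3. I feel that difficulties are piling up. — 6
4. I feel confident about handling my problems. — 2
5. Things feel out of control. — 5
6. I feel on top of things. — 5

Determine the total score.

Items 1, 4, 6 describe the absence/opposite of perceived stress → reverse-score.
reversed = (0+6) − raw = 6 − raw.
  item 1: 6 − 6 = 0
  item 2: 4
  item 3: 6
  item 4: 6 − 2 = 4
  item 5: 5
  item 6: 6 − 5 = 1
Total = 0 + 4 + 6 + 4 + 5 + 1 = 20

20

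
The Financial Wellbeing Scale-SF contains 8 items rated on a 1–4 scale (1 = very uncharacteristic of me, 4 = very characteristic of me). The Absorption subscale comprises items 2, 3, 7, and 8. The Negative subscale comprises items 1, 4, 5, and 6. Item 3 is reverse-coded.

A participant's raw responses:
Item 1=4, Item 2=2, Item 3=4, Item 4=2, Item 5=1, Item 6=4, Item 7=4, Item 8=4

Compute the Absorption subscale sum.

Absorption items: 2, 3, 7, 8.
Of these, item 3 is reverse-coded; reverse-coded value = 5 − response.
  item 2: 2
  item 3: 5 − 4 = 1
  item 7: 4
  item 8: 4
Sum = 2 + 1 + 4 + 4 = 11

11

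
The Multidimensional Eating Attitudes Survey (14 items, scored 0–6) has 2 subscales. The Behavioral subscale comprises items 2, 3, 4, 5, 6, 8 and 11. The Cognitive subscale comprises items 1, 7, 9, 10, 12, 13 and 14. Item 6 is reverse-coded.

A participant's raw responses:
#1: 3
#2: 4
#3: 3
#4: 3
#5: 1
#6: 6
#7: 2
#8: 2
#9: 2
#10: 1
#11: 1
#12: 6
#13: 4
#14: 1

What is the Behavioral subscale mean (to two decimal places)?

2.00

Behavioral items: 2, 3, 4, 5, 6, 8, 11.
Of these, item 6 is reverse-coded; reversed = (0+6) − raw = 6 − raw.
  item 2: 4
  item 3: 3
  item 4: 3
  item 5: 1
  item 6: 6 − 6 = 0
  item 8: 2
  item 11: 1
Sum = 4 + 3 + 3 + 1 + 0 + 2 + 1 = 14
Mean = 14 / 7 = 2.00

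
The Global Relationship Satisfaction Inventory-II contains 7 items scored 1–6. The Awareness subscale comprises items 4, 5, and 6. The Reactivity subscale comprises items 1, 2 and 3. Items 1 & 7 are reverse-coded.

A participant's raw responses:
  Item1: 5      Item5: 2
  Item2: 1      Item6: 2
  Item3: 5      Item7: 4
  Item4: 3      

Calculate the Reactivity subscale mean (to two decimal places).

Reactivity items: 1, 2, 3.
Of these, item 1 is reverse-coded; reverse-coded value = 7 − response.
  item 1: 7 − 5 = 2
  item 2: 1
  item 3: 5
Sum = 2 + 1 + 5 = 8
Mean = 8 / 3 = 2.67

2.67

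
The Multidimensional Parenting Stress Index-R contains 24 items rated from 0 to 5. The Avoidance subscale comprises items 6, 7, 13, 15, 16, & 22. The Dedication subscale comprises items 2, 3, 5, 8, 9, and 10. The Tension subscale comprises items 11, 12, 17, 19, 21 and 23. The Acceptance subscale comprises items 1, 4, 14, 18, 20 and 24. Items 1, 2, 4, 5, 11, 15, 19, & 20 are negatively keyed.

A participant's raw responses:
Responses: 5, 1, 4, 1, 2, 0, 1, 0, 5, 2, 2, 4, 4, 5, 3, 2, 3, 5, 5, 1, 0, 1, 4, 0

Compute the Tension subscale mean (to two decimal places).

Tension items: 11, 12, 17, 19, 21, 23.
Of these, items 11 & 19 are negatively keyed; reverse-coded value = 5 − response.
  item 11: 5 − 2 = 3
  item 12: 4
  item 17: 3
  item 19: 5 − 5 = 0
  item 21: 0
  item 23: 4
Sum = 3 + 4 + 3 + 0 + 0 + 4 = 14
Mean = 14 / 6 = 2.33

2.33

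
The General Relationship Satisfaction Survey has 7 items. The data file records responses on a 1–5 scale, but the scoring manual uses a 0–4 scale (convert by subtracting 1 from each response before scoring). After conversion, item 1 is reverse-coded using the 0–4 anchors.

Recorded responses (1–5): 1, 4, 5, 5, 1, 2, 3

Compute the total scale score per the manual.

Convert to 0–4: 0, 3, 4, 4, 0, 1, 2
Reverse-coded (on a 0–4 scale, reversed = 4 − raw):
  item 1: 4 − 0 = 4
Scored: 4, 3, 4, 4, 0, 1, 2
Total = 18

18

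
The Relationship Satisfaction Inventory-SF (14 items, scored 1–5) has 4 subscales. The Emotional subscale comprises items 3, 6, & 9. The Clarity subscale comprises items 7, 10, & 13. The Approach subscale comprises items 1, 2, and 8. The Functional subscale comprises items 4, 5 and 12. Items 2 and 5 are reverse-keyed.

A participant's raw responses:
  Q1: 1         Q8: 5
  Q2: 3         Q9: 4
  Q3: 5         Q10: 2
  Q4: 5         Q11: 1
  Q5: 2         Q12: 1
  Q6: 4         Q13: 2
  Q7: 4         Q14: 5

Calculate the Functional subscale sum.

Functional items: 4, 5, 12.
Of these, item 5 is reverse-keyed; reversed = (1+5) − raw = 6 − raw.
  item 4: 5
  item 5: 6 − 2 = 4
  item 12: 1
Sum = 5 + 4 + 1 = 10

10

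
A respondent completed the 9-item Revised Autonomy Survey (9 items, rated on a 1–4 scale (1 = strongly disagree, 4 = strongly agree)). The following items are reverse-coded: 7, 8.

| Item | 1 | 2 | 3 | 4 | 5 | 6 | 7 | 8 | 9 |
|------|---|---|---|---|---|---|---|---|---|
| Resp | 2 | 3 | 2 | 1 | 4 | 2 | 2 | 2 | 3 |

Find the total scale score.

23

Raw sum = 21. Reverse-coded items: 7, 8; their raw sum = 4.
Each reversal replaces raw with 5 − raw, changing the total by 5 − 2·raw per item.
Total = 21 + 2·5 − 2·4 = 21 + 10 − 8 = 23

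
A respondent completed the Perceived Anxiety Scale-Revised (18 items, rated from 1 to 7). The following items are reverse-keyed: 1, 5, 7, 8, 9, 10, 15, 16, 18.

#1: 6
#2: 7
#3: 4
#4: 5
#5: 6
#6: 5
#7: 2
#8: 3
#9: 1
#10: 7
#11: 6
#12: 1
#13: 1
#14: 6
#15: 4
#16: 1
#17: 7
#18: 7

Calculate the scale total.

77

Reversing items 1, 5, 7, 8, 9, 10, 15, 16, and 18 with 8 − raw:
Total = (8−6) + 7 + 4 + 5 + (8−6) + 5 + (8−2) + (8−3) + (8−1) + (8−7) + 6 + 1 + 1 + 6 + (8−4) + (8−1) + 7 + (8−7)
      = 2 + 7 + 4 + 5 + 2 + 5 + 6 + 5 + 7 + 1 + 6 + 1 + 1 + 6 + 4 + 7 + 7 + 1 = 77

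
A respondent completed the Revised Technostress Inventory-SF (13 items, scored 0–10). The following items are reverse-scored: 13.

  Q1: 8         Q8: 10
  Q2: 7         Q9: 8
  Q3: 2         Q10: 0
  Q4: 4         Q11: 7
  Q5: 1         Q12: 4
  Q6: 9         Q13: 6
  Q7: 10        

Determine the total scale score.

Raw sum = 76. Reverse-scored items: 13; their raw sum = 6.
Each reversal replaces raw with 10 − raw, changing the total by 10 − 2·raw per item.
Total = 76 + 1·10 − 2·6 = 76 + 10 − 12 = 74

74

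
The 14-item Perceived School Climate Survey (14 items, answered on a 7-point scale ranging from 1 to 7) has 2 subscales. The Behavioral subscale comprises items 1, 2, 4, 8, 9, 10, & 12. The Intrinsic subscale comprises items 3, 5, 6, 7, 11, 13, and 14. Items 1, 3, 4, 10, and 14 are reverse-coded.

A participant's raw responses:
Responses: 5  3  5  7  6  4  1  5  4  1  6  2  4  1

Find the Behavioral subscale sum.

Behavioral items: 1, 2, 4, 8, 9, 10, 12.
Of these, items 1, 4, & 10 are reverse-coded; on a 1–7 scale, reversed = 8 − raw.
  item 1: 8 − 5 = 3
  item 2: 3
  item 4: 8 − 7 = 1
  item 8: 5
  item 9: 4
  item 10: 8 − 1 = 7
  item 12: 2
Sum = 3 + 3 + 1 + 5 + 4 + 7 + 2 = 25

25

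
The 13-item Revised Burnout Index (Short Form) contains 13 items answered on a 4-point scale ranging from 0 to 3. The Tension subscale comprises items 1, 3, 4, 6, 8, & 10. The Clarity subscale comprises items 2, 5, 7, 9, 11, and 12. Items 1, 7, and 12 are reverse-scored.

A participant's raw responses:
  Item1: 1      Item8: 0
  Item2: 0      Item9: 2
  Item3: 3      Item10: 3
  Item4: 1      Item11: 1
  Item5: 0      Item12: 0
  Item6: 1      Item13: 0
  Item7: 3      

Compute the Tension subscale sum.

Tension items: 1, 3, 4, 6, 8, 10.
Of these, item 1 is reverse-scored; reversed = (0+3) − raw = 3 − raw.
  item 1: 3 − 1 = 2
  item 3: 3
  item 4: 1
  item 6: 1
  item 8: 0
  item 10: 3
Sum = 2 + 3 + 1 + 1 + 0 + 3 = 10

10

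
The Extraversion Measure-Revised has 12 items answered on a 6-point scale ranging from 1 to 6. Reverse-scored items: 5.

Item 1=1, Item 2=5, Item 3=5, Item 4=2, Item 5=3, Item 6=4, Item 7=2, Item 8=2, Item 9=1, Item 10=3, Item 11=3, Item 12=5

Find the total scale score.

37

Reversing item 5 with 7 − raw:
Total = 1 + 5 + 5 + 2 + (7−3) + 4 + 2 + 2 + 1 + 3 + 3 + 5
      = 1 + 5 + 5 + 2 + 4 + 4 + 2 + 2 + 1 + 3 + 3 + 5 = 37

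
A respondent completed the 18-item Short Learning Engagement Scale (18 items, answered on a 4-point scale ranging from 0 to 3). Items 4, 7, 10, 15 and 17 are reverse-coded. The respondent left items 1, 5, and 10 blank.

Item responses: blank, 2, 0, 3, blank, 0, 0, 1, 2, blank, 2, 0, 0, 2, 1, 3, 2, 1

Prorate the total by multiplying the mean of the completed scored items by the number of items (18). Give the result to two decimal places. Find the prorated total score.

22.80

Reverse-coded (on a 0–3 scale, reversed = 3 − raw):
  item 4: 3 − 3 = 0
  item 7: 3 − 0 = 3
  item 15: 3 − 1 = 2
  item 17: 3 − 2 = 1
Completed scored items (15 of 18): 2, 0, 0, 0, 3, 1, 2, 2, 0, 0, 2, 2, 3, 1, 1; sum = 19.
Person mean = 19 / 15 ≈ 1.2667
Prorated total = (19 / 15) × 18 = 22.80 (to 2 dp)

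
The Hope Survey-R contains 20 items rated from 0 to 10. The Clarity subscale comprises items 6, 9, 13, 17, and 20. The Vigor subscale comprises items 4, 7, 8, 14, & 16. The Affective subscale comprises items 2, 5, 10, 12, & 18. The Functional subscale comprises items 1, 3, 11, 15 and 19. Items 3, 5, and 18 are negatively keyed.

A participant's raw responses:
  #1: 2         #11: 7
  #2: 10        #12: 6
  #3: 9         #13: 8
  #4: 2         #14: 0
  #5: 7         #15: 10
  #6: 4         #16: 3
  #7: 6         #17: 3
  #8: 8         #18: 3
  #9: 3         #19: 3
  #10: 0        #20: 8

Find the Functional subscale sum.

23

Functional items: 1, 3, 11, 15, 19.
Of these, item 3 is negatively keyed; reversed = (0+10) − raw = 10 − raw.
  item 1: 2
  item 3: 10 − 9 = 1
  item 11: 7
  item 15: 10
  item 19: 3
Sum = 2 + 1 + 7 + 10 + 3 = 23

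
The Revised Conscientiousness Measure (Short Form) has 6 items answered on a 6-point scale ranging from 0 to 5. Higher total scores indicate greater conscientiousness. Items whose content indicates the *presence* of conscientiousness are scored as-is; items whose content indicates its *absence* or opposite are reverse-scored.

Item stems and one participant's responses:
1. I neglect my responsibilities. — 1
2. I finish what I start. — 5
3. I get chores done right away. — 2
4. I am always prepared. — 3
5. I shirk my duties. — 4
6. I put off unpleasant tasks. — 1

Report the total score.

Items 1, 5, 6 describe the absence/opposite of conscientiousness → reverse-score.
reverse-coded value = 5 − response.
  item 1: 5 − 1 = 4
  item 2: 5
  item 3: 2
  item 4: 3
  item 5: 5 − 4 = 1
  item 6: 5 − 1 = 4
Total = 4 + 5 + 2 + 3 + 1 + 4 = 19

19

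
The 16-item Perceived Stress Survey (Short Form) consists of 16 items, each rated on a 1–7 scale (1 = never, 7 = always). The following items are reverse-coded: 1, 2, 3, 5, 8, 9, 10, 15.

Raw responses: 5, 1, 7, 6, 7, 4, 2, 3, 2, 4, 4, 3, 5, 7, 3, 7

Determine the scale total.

Reverse-coded items (reversed = (1+7) − raw = 8 − raw):
  item 1: 8 − 5 = 3
  item 2: 8 − 1 = 7
  item 3: 8 − 7 = 1
  item 5: 8 − 7 = 1
  item 8: 8 − 3 = 5
  item 9: 8 − 2 = 6
  item 10: 8 − 4 = 4
  item 15: 8 − 3 = 5
After reverse-coding: 3, 7, 1, 6, 1, 4, 2, 5, 6, 4, 4, 3, 5, 7, 5, 7
Total = 3 + 7 + 1 + 6 + 1 + 4 + 2 + 5 + 6 + 4 + 4 + 3 + 5 + 7 + 5 + 7 = 70

70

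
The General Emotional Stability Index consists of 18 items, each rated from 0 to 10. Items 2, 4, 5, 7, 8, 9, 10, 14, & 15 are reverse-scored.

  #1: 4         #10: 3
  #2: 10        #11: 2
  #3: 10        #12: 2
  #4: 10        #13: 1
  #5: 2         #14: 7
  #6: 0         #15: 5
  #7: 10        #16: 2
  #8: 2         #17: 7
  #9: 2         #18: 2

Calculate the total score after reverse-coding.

69

Reverse-coded items (reversed = (0+10) − raw = 10 − raw):
  item 2: 10 − 10 = 0
  item 4: 10 − 10 = 0
  item 5: 10 − 2 = 8
  item 7: 10 − 10 = 0
  item 8: 10 − 2 = 8
  item 9: 10 − 2 = 8
  item 10: 10 − 3 = 7
  item 14: 10 − 7 = 3
  item 15: 10 − 5 = 5
Scored responses: 4, 0, 10, 0, 8, 0, 0, 8, 8, 7, 2, 2, 1, 3, 5, 2, 7, 2
Total = 4 + 0 + 10 + 0 + 8 + 0 + 0 + 8 + 8 + 7 + 2 + 2 + 1 + 3 + 5 + 2 + 7 + 2 = 69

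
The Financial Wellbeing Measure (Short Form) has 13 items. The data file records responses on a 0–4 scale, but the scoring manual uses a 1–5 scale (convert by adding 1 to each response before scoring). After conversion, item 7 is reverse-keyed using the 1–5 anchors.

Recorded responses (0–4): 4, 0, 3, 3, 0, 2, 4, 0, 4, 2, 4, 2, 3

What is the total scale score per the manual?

40

Convert to 1–5: 5, 1, 4, 4, 1, 3, 5, 1, 5, 3, 5, 3, 4
Reverse-coded (on a 1–5 scale, reversed = 6 − raw):
  item 7: 6 − 5 = 1
Scored: 5, 1, 4, 4, 1, 3, 1, 1, 5, 3, 5, 3, 4
Total = 40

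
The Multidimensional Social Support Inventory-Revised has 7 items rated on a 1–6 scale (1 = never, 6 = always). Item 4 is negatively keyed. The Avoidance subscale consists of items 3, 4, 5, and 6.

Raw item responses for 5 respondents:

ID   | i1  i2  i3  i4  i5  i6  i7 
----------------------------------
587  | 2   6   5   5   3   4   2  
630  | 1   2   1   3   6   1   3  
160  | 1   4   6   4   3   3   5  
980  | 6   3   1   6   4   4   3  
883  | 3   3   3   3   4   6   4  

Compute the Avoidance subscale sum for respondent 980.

10

Respondent 980 raw: 6, 3, 1, 6, 4, 4, 3.
Avoidance items: 3, 4, 5, 6.
Reverse-coded (on a 1–6 scale, reversed = 7 − raw):
  item 3: 1
  item 4: 7 − 6 = 1
  item 5: 4
  item 6: 4
Sum = 1 + 1 + 4 + 4 = 10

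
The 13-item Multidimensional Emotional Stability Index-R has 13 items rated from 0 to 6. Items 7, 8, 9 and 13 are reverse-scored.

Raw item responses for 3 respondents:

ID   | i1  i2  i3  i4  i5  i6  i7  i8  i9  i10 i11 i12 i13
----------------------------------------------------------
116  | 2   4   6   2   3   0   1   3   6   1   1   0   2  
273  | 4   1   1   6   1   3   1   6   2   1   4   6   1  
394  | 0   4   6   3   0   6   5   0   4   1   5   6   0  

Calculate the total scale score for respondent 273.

41

Respondent 273 raw: 4, 1, 1, 6, 1, 3, 1, 6, 2, 1, 4, 6, 1.
Reverse-coded (reversed = (0+6) − raw = 6 − raw):
  item 1: 4
  item 2: 1
  item 3: 1
  item 4: 6
  item 5: 1
  item 6: 3
  item 7: 6 − 1 = 5
  item 8: 6 − 6 = 0
  item 9: 6 − 2 = 4
  item 10: 1
  item 11: 4
  item 12: 6
  item 13: 6 − 1 = 5
Sum = 4 + 1 + 1 + 6 + 1 + 3 + 5 + 0 + 4 + 1 + 4 + 6 + 5 = 41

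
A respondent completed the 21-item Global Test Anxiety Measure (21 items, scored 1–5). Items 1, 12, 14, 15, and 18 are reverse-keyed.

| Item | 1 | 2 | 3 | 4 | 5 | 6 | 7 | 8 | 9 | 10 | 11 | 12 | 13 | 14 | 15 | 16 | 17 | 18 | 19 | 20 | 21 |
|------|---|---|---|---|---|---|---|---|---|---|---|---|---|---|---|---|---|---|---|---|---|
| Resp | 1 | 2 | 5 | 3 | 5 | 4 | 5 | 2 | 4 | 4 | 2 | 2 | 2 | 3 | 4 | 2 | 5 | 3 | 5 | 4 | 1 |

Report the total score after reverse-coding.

Reverse-coded items (reversed = (1+5) − raw = 6 − raw):
  item 1: 6 − 1 = 5
  item 12: 6 − 2 = 4
  item 14: 6 − 3 = 3
  item 15: 6 − 4 = 2
  item 18: 6 − 3 = 3
Scored responses: 5, 2, 5, 3, 5, 4, 5, 2, 4, 4, 2, 4, 2, 3, 2, 2, 5, 3, 5, 4, 1
Total = 5 + 2 + 5 + 3 + 5 + 4 + 5 + 2 + 4 + 4 + 2 + 4 + 2 + 3 + 2 + 2 + 5 + 3 + 5 + 4 + 1 = 72

72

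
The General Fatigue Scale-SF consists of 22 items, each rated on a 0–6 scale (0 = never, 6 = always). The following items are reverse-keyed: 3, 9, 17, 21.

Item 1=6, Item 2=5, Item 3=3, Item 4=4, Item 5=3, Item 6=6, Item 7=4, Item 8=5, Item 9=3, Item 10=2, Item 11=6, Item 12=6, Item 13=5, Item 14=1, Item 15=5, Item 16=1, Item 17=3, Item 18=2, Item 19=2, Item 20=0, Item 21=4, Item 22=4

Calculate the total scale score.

78

Reversing items 3, 9, 17, and 21 with 6 − raw:
Total = 6 + 5 + (6−3) + 4 + 3 + 6 + 4 + 5 + (6−3) + 2 + 6 + 6 + 5 + 1 + 5 + 1 + (6−3) + 2 + 2 + 0 + (6−4) + 4
      = 6 + 5 + 3 + 4 + 3 + 6 + 4 + 5 + 3 + 2 + 6 + 6 + 5 + 1 + 5 + 1 + 3 + 2 + 2 + 0 + 2 + 4 = 78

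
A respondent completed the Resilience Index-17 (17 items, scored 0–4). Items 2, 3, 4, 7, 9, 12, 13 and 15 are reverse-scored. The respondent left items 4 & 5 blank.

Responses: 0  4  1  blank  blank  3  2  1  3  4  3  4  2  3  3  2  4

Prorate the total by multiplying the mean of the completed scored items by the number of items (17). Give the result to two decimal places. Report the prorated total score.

32.87

Reverse-coded (reverse-coded value = 4 − response):
  item 2: 4 − 4 = 0
  item 3: 4 − 1 = 3
  item 7: 4 − 2 = 2
  item 9: 4 − 3 = 1
  item 12: 4 − 4 = 0
  item 13: 4 − 2 = 2
  item 15: 4 − 3 = 1
Completed scored items (15 of 17): 0, 0, 3, 3, 2, 1, 1, 4, 3, 0, 2, 3, 1, 2, 4; sum = 29.
Person mean = 29 / 15 ≈ 1.9333
Prorated total = (29 / 15) × 17 = 32.87 (to 2 dp)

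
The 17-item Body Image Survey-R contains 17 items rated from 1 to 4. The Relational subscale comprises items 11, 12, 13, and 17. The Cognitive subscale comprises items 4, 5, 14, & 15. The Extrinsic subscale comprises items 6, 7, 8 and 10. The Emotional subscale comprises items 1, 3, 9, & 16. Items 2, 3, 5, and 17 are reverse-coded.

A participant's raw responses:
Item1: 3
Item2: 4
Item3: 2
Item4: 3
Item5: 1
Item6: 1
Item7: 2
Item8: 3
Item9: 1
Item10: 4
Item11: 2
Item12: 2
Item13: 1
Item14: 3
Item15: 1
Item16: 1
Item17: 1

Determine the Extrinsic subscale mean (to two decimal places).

2.50

Extrinsic items: 6, 7, 8, 10.
  item 6: 1
  item 7: 2
  item 8: 3
  item 10: 4
Sum = 1 + 2 + 3 + 4 = 10
Mean = 10 / 4 = 2.50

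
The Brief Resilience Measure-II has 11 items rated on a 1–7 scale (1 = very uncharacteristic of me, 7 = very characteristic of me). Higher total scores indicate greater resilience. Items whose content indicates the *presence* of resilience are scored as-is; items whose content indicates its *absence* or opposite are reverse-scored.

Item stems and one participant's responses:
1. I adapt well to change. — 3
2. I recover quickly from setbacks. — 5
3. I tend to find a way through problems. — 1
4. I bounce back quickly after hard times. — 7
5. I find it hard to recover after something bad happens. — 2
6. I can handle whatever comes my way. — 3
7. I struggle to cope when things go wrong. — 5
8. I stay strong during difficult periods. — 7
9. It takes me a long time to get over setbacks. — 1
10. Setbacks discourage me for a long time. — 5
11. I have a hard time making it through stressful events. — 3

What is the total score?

50

Items 5, 7, 9, 10, 11 describe the absence/opposite of resilience → reverse-score.
reversed = (1+7) − raw = 8 − raw.
  item 1: 3
  item 2: 5
  item 3: 1
  item 4: 7
  item 5: 8 − 2 = 6
  item 6: 3
  item 7: 8 − 5 = 3
  item 8: 7
  item 9: 8 − 1 = 7
  item 10: 8 − 5 = 3
  item 11: 8 − 3 = 5
Total = 3 + 5 + 1 + 7 + 6 + 3 + 3 + 7 + 7 + 3 + 5 = 50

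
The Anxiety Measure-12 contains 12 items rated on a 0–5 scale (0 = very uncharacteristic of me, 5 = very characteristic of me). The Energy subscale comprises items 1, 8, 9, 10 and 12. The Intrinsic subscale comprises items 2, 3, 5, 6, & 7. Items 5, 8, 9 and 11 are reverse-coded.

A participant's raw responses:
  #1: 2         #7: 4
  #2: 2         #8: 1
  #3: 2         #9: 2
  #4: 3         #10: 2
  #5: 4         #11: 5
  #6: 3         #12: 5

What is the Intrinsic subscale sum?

Intrinsic items: 2, 3, 5, 6, 7.
Of these, item 5 is reverse-coded; reverse-coded value = 5 − response.
  item 2: 2
  item 3: 2
  item 5: 5 − 4 = 1
  item 6: 3
  item 7: 4
Sum = 2 + 2 + 1 + 3 + 4 = 12

12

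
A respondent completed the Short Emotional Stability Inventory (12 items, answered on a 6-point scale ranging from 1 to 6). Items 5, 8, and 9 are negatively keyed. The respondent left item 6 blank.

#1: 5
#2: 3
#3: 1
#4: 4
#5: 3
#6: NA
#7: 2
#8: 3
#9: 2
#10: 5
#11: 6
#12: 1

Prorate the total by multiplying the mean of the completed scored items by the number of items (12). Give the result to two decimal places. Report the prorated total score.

Reverse-coded (reverse-coded value = 7 − response):
  item 5: 7 − 3 = 4
  item 8: 7 − 3 = 4
  item 9: 7 − 2 = 5
Completed scored items (11 of 12): 5, 3, 1, 4, 4, 2, 4, 5, 5, 6, 1; sum = 40.
Person mean = 40 / 11 ≈ 3.6364
Prorated total = (40 / 11) × 12 = 43.64 (to 2 dp)

43.64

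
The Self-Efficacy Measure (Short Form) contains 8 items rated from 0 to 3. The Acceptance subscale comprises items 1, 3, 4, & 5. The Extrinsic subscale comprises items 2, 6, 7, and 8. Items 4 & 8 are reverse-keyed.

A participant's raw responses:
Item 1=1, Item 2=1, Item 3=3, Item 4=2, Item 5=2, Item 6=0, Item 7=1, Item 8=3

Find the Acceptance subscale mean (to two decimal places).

1.75

Acceptance items: 1, 3, 4, 5.
Of these, item 4 is reverse-keyed; on a 0–3 scale, reversed = 3 − raw.
  item 1: 1
  item 3: 3
  item 4: 3 − 2 = 1
  item 5: 2
Sum = 1 + 3 + 1 + 2 = 7
Mean = 7 / 4 = 1.75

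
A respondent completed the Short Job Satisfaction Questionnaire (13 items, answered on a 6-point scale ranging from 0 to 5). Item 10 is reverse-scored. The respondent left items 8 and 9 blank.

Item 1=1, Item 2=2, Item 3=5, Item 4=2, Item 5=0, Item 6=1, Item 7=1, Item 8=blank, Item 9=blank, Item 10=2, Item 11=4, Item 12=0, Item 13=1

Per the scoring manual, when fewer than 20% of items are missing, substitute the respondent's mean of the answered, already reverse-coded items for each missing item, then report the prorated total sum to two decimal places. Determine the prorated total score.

Reverse-coded (on a 0–5 scale, reversed = 5 − raw):
  item 10: 5 − 2 = 3
Completed scored items (11 of 13): 1, 2, 5, 2, 0, 1, 1, 3, 4, 0, 1; sum = 20.
Person mean = 20 / 11 ≈ 1.8182
Prorated total = (20 / 11) × 13 = 23.64 (to 2 dp)

23.64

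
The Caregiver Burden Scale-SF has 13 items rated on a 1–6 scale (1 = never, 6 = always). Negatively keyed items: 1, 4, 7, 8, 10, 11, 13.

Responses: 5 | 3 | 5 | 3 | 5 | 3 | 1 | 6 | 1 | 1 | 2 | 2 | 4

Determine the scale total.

Apply reverse scoring (reverse-coded value = 7 − response):
  item 1: 7 − 5 = 2
  item 4: 7 − 3 = 4
  item 7: 7 − 1 = 6
  item 8: 7 − 6 = 1
  item 10: 7 − 1 = 6
  item 11: 7 − 2 = 5
  item 13: 7 − 4 = 3
Scored responses: 2, 3, 5, 4, 5, 3, 6, 1, 1, 6, 5, 2, 3
Total = 2 + 3 + 5 + 4 + 5 + 3 + 6 + 1 + 1 + 6 + 5 + 2 + 3 = 46

46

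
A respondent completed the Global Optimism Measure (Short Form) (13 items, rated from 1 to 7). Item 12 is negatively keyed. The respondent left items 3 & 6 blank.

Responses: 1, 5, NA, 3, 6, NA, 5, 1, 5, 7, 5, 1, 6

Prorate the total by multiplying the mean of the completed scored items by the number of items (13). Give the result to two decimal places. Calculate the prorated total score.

60.27

Reverse-coded (on a 1–7 scale, reversed = 8 − raw):
  item 12: 8 − 1 = 7
Completed scored items (11 of 13): 1, 5, 3, 6, 5, 1, 5, 7, 5, 7, 6; sum = 51.
Person mean = 51 / 11 ≈ 4.6364
Prorated total = (51 / 11) × 13 = 60.27 (to 2 dp)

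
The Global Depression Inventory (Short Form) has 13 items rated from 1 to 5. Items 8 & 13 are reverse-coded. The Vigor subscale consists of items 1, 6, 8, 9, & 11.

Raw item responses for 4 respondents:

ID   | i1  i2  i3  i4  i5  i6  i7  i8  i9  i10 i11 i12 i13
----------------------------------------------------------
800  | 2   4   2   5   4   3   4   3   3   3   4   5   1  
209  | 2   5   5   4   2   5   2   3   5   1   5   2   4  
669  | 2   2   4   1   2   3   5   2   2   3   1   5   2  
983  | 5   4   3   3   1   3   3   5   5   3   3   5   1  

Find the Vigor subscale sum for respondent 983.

Respondent 983 raw: 5, 4, 3, 3, 1, 3, 3, 5, 5, 3, 3, 5, 1.
Vigor items: 1, 6, 8, 9, 11.
Reverse-coded (reverse-coded value = 6 − response):
  item 1: 5
  item 6: 3
  item 8: 6 − 5 = 1
  item 9: 5
  item 11: 3
Sum = 5 + 3 + 1 + 5 + 3 = 17

17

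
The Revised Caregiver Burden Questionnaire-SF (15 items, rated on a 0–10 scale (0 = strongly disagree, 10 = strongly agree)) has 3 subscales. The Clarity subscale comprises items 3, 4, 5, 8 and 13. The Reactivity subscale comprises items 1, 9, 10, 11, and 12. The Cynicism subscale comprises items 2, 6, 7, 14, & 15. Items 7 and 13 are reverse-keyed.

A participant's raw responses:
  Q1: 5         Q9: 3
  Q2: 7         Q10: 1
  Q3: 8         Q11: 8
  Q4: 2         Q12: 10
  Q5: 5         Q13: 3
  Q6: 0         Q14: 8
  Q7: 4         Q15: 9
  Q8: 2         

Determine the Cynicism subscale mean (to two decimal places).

Cynicism items: 2, 6, 7, 14, 15.
Of these, item 7 is reverse-keyed; on a 0–10 scale, reversed = 10 − raw.
  item 2: 7
  item 6: 0
  item 7: 10 − 4 = 6
  item 14: 8
  item 15: 9
Sum = 7 + 0 + 6 + 8 + 9 = 30
Mean = 30 / 5 = 6.00

6.00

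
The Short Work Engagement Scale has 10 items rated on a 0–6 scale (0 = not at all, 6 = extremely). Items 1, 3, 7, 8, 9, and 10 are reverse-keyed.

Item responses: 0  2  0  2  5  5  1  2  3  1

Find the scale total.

43

Raw sum = 21. Reverse-keyed items: 1, 3, 7, 8, 9, 10; their raw sum = 7.
Each reversal replaces raw with 6 − raw, changing the total by 6 − 2·raw per item.
Total = 21 + 6·6 − 2·7 = 21 + 36 − 14 = 43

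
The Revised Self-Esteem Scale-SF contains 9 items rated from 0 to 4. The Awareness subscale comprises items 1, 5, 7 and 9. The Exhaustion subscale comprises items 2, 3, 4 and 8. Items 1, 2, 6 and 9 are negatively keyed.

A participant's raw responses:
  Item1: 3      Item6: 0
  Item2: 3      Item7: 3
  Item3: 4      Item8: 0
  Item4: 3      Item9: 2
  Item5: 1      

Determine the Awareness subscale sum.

7

Awareness items: 1, 5, 7, 9.
Of these, items 1 & 9 are negatively keyed; reversed = (0+4) − raw = 4 − raw.
  item 1: 4 − 3 = 1
  item 5: 1
  item 7: 3
  item 9: 4 − 2 = 2
Sum = 1 + 1 + 3 + 2 = 7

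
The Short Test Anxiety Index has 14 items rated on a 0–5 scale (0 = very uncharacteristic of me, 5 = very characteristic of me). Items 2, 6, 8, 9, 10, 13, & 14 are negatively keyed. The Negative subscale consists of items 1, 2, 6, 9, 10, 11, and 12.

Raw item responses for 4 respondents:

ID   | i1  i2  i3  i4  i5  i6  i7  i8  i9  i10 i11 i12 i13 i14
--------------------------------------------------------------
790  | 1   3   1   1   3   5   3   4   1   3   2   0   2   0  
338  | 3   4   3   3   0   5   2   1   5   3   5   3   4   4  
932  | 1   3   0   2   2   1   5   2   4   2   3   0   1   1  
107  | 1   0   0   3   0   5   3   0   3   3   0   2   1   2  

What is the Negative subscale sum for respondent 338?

Respondent 338 raw: 3, 4, 3, 3, 0, 5, 2, 1, 5, 3, 5, 3, 4, 4.
Negative items: 1, 2, 6, 9, 10, 11, 12.
Reverse-coded (reversed = (0+5) − raw = 5 − raw):
  item 1: 3
  item 2: 5 − 4 = 1
  item 6: 5 − 5 = 0
  item 9: 5 − 5 = 0
  item 10: 5 − 3 = 2
  item 11: 5
  item 12: 3
Sum = 3 + 1 + 0 + 0 + 2 + 5 + 3 = 14

14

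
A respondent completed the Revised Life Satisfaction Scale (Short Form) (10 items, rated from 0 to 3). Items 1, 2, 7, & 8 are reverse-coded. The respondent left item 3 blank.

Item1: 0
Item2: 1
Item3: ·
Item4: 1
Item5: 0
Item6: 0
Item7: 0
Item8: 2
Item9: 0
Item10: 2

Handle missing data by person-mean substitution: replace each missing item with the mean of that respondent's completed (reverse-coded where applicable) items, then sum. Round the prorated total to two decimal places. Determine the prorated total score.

13.33

Reverse-coded (reversed = (0+3) − raw = 3 − raw):
  item 1: 3 − 0 = 3
  item 2: 3 − 1 = 2
  item 7: 3 − 0 = 3
  item 8: 3 − 2 = 1
Completed scored items (9 of 10): 3, 2, 1, 0, 0, 3, 1, 0, 2; sum = 12.
Person mean = 12 / 9 ≈ 1.3333
Prorated total = (12 / 9) × 10 = 13.33 (to 2 dp)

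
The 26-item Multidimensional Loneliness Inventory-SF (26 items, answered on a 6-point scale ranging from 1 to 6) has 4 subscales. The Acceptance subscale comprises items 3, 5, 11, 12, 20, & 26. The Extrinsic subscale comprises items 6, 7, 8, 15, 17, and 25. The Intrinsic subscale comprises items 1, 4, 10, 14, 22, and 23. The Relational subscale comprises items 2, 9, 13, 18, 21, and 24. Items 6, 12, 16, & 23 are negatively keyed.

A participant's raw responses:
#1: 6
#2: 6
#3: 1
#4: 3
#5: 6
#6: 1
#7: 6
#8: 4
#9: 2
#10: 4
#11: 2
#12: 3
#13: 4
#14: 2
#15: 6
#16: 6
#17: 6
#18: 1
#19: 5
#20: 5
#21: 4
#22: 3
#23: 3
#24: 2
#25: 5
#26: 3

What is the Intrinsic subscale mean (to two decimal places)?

3.67

Intrinsic items: 1, 4, 10, 14, 22, 23.
Of these, item 23 is negatively keyed; reverse-coded value = 7 − response.
  item 1: 6
  item 4: 3
  item 10: 4
  item 14: 2
  item 22: 3
  item 23: 7 − 3 = 4
Sum = 6 + 3 + 4 + 2 + 3 + 4 = 22
Mean = 22 / 6 = 3.67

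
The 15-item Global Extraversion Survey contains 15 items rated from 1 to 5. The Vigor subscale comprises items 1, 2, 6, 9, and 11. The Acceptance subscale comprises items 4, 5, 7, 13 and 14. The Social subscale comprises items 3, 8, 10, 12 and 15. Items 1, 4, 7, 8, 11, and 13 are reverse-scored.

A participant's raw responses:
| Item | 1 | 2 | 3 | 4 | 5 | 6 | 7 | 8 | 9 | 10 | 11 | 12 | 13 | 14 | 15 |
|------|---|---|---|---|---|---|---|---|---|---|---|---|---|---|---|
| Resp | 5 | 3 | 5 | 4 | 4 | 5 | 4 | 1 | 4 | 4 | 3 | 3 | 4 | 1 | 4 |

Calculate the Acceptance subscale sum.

11

Acceptance items: 4, 5, 7, 13, 14.
Of these, items 4, 7, & 13 are reverse-scored; reversed = (1+5) − raw = 6 − raw.
  item 4: 6 − 4 = 2
  item 5: 4
  item 7: 6 − 4 = 2
  item 13: 6 − 4 = 2
  item 14: 1
Sum = 2 + 4 + 2 + 2 + 1 = 11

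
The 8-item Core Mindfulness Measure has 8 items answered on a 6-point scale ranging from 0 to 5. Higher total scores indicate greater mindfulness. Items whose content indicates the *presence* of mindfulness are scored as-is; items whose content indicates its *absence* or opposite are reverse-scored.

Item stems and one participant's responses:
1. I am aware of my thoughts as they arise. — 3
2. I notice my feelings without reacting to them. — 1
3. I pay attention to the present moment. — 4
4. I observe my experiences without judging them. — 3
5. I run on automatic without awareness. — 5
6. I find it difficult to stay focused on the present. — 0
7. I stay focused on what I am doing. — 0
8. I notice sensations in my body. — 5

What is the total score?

Items 5, 6 describe the absence/opposite of mindfulness → reverse-score.
reversed = (0+5) − raw = 5 − raw.
  item 1: 3
  item 2: 1
  item 3: 4
  item 4: 3
  item 5: 5 − 5 = 0
  item 6: 5 − 0 = 5
  item 7: 0
  item 8: 5
Total = 3 + 1 + 4 + 3 + 0 + 5 + 0 + 5 = 21

21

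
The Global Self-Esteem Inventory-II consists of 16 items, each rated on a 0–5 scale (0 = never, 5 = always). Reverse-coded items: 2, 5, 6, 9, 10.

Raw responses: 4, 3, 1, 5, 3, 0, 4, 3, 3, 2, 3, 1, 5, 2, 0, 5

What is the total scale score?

47

Reverse-coded items (reversed = (0+5) − raw = 5 − raw):
  item 2: 5 − 3 = 2
  item 5: 5 − 3 = 2
  item 6: 5 − 0 = 5
  item 9: 5 − 3 = 2
  item 10: 5 − 2 = 3
After reverse-coding: 4, 2, 1, 5, 2, 5, 4, 3, 2, 3, 3, 1, 5, 2, 0, 5
Total = 4 + 2 + 1 + 5 + 2 + 5 + 4 + 3 + 2 + 3 + 3 + 1 + 5 + 2 + 0 + 5 = 47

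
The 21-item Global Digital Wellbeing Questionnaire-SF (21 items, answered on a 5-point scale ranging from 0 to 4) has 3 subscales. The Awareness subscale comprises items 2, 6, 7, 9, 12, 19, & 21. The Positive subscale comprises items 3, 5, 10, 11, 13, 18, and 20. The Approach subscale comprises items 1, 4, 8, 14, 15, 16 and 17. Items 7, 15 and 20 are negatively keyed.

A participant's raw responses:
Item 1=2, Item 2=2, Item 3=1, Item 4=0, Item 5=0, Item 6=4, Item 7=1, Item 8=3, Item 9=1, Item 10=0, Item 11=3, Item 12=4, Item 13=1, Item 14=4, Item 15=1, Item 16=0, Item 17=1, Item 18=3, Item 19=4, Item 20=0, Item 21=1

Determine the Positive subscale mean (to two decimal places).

1.71

Positive items: 3, 5, 10, 11, 13, 18, 20.
Of these, item 20 is negatively keyed; reversed = (0+4) − raw = 4 − raw.
  item 3: 1
  item 5: 0
  item 10: 0
  item 11: 3
  item 13: 1
  item 18: 3
  item 20: 4 − 0 = 4
Sum = 1 + 0 + 0 + 3 + 1 + 3 + 4 = 12
Mean = 12 / 7 = 1.71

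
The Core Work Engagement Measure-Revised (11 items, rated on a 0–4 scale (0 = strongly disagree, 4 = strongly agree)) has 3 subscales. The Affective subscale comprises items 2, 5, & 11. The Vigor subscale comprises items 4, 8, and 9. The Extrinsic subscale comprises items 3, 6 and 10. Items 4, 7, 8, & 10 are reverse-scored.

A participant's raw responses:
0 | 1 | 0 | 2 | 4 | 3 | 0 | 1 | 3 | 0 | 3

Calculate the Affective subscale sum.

Affective items: 2, 5, 11.
  item 2: 1
  item 5: 4
  item 11: 3
Sum = 1 + 4 + 3 = 8

8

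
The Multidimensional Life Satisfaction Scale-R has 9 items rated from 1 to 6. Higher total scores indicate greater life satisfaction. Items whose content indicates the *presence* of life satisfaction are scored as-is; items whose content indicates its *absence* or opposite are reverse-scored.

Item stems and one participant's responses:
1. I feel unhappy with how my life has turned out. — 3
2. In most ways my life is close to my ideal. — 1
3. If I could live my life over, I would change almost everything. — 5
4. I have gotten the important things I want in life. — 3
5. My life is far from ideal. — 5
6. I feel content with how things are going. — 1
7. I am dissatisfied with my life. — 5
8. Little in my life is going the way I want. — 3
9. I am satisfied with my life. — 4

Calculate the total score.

Items 1, 3, 5, 7, 8 describe the absence/opposite of life satisfaction → reverse-score.
on a 1–6 scale, reversed = 7 − raw.
  item 1: 7 − 3 = 4
  item 2: 1
  item 3: 7 − 5 = 2
  item 4: 3
  item 5: 7 − 5 = 2
  item 6: 1
  item 7: 7 − 5 = 2
  item 8: 7 − 3 = 4
  item 9: 4
Total = 4 + 1 + 2 + 3 + 2 + 1 + 2 + 4 + 4 = 23

23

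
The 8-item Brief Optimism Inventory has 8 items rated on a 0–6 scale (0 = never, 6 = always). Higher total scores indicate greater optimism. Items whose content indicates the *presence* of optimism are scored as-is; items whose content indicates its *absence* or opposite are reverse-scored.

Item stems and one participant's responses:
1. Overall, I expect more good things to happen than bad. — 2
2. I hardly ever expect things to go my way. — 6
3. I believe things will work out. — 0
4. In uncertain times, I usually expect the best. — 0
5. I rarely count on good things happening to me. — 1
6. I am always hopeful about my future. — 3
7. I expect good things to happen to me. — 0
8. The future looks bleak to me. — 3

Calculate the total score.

13

Items 2, 5, 8 describe the absence/opposite of optimism → reverse-score.
reversed = (0+6) − raw = 6 − raw.
  item 1: 2
  item 2: 6 − 6 = 0
  item 3: 0
  item 4: 0
  item 5: 6 − 1 = 5
  item 6: 3
  item 7: 0
  item 8: 6 − 3 = 3
Total = 2 + 0 + 0 + 0 + 5 + 3 + 0 + 3 = 13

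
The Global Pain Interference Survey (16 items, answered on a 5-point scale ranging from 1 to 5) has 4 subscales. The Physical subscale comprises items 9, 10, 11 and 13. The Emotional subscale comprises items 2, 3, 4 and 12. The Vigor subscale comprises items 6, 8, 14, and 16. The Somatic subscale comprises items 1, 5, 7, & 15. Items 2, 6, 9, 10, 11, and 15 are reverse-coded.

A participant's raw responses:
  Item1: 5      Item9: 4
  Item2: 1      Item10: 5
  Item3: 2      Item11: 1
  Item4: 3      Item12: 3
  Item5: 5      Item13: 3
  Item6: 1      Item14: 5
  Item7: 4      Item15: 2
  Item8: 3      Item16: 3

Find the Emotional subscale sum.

Emotional items: 2, 3, 4, 12.
Of these, item 2 is reverse-coded; reversed = (1+5) − raw = 6 − raw.
  item 2: 6 − 1 = 5
  item 3: 2
  item 4: 3
  item 12: 3
Sum = 5 + 2 + 3 + 3 = 13

13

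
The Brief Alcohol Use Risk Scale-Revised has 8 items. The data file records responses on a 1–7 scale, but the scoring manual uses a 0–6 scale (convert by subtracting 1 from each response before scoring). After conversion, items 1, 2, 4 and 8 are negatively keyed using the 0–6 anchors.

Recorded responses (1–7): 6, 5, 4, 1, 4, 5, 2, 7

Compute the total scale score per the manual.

Convert to 0–6: 5, 4, 3, 0, 3, 4, 1, 6
Reverse-coded (reversed = (0+6) − raw = 6 − raw):
  item 1: 6 − 5 = 1
  item 2: 6 − 4 = 2
  item 4: 6 − 0 = 6
  item 8: 6 − 6 = 0
Scored: 1, 2, 3, 6, 3, 4, 1, 0
Total = 20

20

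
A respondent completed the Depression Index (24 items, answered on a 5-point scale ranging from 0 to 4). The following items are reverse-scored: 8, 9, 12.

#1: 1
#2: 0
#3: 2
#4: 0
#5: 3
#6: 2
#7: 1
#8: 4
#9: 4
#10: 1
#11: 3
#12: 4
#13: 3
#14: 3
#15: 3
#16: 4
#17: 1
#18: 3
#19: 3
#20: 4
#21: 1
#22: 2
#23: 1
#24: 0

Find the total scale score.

41

Reverse-scored items use 4 − raw:
  item 8: 4 − 4 = 0
  item 9: 4 − 4 = 0
  item 12: 4 − 4 = 0
Scored responses: 1, 0, 2, 0, 3, 2, 1, 0, 0, 1, 3, 0, 3, 3, 3, 4, 1, 3, 3, 4, 1, 2, 1, 0
Total = 1 + 0 + 2 + 0 + 3 + 2 + 1 + 0 + 0 + 1 + 3 + 0 + 3 + 3 + 3 + 4 + 1 + 3 + 3 + 4 + 1 + 2 + 1 + 0 = 41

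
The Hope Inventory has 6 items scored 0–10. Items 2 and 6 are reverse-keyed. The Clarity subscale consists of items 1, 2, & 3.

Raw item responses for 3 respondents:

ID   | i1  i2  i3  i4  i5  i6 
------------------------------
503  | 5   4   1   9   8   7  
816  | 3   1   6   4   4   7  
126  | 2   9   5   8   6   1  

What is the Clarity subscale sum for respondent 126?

8

Respondent 126 raw: 2, 9, 5, 8, 6, 1.
Clarity items: 1, 2, 3.
Reverse-coded (on a 0–10 scale, reversed = 10 − raw):
  item 1: 2
  item 2: 10 − 9 = 1
  item 3: 5
Sum = 2 + 1 + 5 = 8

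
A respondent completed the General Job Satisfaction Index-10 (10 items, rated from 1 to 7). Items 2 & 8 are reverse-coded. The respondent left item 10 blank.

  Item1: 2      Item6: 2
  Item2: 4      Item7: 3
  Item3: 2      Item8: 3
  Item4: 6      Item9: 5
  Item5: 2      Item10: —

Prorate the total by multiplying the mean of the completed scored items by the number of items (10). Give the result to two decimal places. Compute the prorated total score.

34.44

Reverse-coded (reverse-coded value = 8 − response):
  item 2: 8 − 4 = 4
  item 8: 8 − 3 = 5
Completed scored items (9 of 10): 2, 4, 2, 6, 2, 2, 3, 5, 5; sum = 31.
Person mean = 31 / 9 ≈ 3.4444
Prorated total = (31 / 9) × 10 = 34.44 (to 2 dp)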